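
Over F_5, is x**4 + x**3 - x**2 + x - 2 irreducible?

Write f(x) = x**4 + x**3 - x**2 + x - 2.
Check for roots in F_5: f(0) = 3; f(1) = 0 → root; f(2) = 0 → root; f(3) = 0 → root; f(4) = 1.
f(1) = 0, so (x − 1) divides f(x); f is reducible.

No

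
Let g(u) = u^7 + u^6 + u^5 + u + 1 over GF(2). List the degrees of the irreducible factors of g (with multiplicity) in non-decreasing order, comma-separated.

3, 4

Roots in GF(2): g(0) = 1; g(1) = 1.
Complete factorization: g(u) = (u^3 + u + 1)·(u^4 + u^3 + 1).
Factor degrees with multiplicity: 3 + 4 = 7.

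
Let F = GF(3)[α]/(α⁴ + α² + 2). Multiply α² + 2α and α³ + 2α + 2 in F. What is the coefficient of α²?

Multiply in GF(3)[α]: (α² + 2α)·(α³ + 2α + 2) = α⁵ + 2α⁴ + 2α³ + α.
Reduce using α⁴ ≡ 2α² + 1 (mod α⁴ + α² + 2).
Reduced: α³ + α² + 2α + 2.

1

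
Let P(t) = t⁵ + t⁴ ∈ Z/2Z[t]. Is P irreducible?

Check for roots in Z/2Z: P(0) = 0 → root; P(1) = 0 → root.
P(0) = 0, so (t) divides P(t); P is reducible.

No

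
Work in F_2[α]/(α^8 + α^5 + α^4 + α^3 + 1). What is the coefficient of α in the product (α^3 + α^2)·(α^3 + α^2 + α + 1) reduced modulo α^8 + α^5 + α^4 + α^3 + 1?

0

Multiply in F_2[α]: (α^3 + α^2)·(α^3 + α^2 + α + 1) = α^6 + α^2.
Reduced: α^6 + α^2.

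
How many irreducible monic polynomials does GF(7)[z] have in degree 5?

By the necklace-counting formula, N_7(5) = (1/5) Σ_{d|5} μ(5/d)·7^d.
Divisors of 5: 1, 5; μ(5/d) for each: -1, 1.
Σ = − 7^1 + 7^5 = 16800.
N = 16800/5 = 3360.

3360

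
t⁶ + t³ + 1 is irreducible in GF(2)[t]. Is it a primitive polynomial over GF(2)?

No

Write f(t) = t⁶ + t³ + 1.
|GF(2^6)^×| = 2^6 − 1 = 63. Prime factorization: 63 = 3^2·7.
f is primitive ⇔ t has order 63 in GF(2)[t]/(f), i.e. t^(63/q) ≠ 1 for each prime q | 63.
t^(21) mod f = t³.
t^(9) mod f = 1
Since t^(9) = 1, the order of t divides 9 < 63; not primitive.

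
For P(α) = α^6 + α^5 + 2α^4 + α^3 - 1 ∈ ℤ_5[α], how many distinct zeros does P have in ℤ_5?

Evaluate at each of the 5 elements of ℤ_5:
P(0) = 4; P(1) = 4; P(2) = 0 → root; P(3) = 0 → root; P(4) = 0 → root.
Roots: {2, 3, 4}.

3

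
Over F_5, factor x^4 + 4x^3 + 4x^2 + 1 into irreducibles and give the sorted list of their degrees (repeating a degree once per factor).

1, 1, 2

Write f(x) = x^4 + 4x^3 + 4x^2 + 1.
Roots in F_5: f(0) = 1; f(1) = 0 → root; f(2) = 0 → root; f(3) = 1; f(4) = 2.
Linear factors from roots: (x + 4), (x + 3).
Complete factorization: f(x) = (x + 3)·(x + 4)·(x^2 + 2x + 3).
Factor degrees with multiplicity: 1 + 1 + 2 = 4.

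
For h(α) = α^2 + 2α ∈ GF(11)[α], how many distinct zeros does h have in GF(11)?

2

Evaluate at each of the 11 elements of GF(11):
h(0) = 0 → root; h(1) = 3; h(2) = 8; h(3) = 4; h(4) = 2; h(5) = 2; h(6) = 4; h(7) = 8; h(8) = 3; h(9) = 0 → root; h(10) = 10.
Roots: {0, 9}.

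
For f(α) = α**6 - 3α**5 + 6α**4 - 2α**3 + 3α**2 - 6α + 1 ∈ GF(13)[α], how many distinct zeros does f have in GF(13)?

5

Evaluate at each of the 13 elements of GF(13):
f(0) = 1; f(1) = 0 → root; f(2) = 10; f(3) = 0 → root; f(4) = 0 → root; f(5) = 7; f(6) = 0 → root; f(7) = 12; f(8) = 12; f(9) = 0 → root; f(10) = 3; f(11) = 11; f(12) = 9.
Roots: {1, 3, 4, 6, 9}.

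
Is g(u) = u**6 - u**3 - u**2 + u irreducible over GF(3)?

No

Check for roots in GF(3): g(0) = 0 → root; g(1) = 0 → root; g(2) = 0 → root.
g(0) = 0, so (u) divides g(u); g is reducible.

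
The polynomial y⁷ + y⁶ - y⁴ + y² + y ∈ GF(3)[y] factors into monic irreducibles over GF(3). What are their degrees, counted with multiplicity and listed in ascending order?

Write h(y) = y⁷ + y⁶ - y⁴ + y² + y.
Roots in GF(3): h(0) = 0 → root; h(1) = 0 → root; h(2) = 2.
Linear factors from roots: (y), (y - 1).
Complete factorization: h(y) = (y)·(y - 1)^2·(y² + 1)^2.
Factor degrees with multiplicity: 1 + 1 + 1 + 2 + 2 = 7.

1, 1, 1, 2, 2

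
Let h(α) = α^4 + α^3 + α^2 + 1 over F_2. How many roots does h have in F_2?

Evaluate at each of the 2 elements of F_2:
h(0) = 1; h(1) = 0 → root.
Roots: {1}.

1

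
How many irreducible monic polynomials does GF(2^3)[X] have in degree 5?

By the necklace-counting formula, N_8(5) = (1/5) Σ_{d|5} μ(5/d)·8^d.
Divisors of 5: 1, 5; μ(5/d) for each: -1, 1.
Σ = − 8^1 + 8^5 = 32760.
N = 32760/5 = 6552.

6552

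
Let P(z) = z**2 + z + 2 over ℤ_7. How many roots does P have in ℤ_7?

1

Evaluate at each of the 7 elements of ℤ_7:
P(0) = 2; P(1) = 4; P(2) = 1; P(3) = 0 → root; P(4) = 1; P(5) = 4; P(6) = 2.
Roots: {3}.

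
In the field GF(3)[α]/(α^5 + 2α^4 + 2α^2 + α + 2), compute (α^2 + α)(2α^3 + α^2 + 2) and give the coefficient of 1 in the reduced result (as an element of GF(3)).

2

Multiply in GF(3)[α]: (α^2 + α)·(2α^3 + α^2 + 2) = 2α^5 + α^3 + 2α^2 + 2α.
Reduce using α^5 ≡ α^4 + α^2 + 2α + 1 (mod α^5 + 2α^4 + 2α^2 + α + 2).
Reduced: 2α^4 + α^3 + α^2 + 2.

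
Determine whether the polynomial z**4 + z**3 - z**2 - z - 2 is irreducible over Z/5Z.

Yes

Write g(z) = z**4 + z**3 - z**2 - z - 2.
Check for roots in Z/5Z: g(0) = 3; g(1) = 3; g(2) = 1; g(3) = 4; g(4) = 3.
No roots, so no linear factors.
Degree-2 irreducible divisors: test the 10 monic irreducibles of degree 2 over GF(5).
None of them divide g (all give nonzero remainder).
No irreducible factor of degree ≤ 2 exists, so g is irreducible over GF(5).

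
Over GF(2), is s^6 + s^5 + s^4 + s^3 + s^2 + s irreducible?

Write g(s) = s^6 + s^5 + s^4 + s^3 + s^2 + s.
Check for roots in GF(2): g(0) = 0 → root; g(1) = 0 → root.
g(0) = 0, so (s) divides g(s); g is reducible.

No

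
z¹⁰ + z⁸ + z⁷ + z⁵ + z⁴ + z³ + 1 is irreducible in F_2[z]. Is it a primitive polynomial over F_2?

No

Write f(z) = z¹⁰ + z⁸ + z⁷ + z⁵ + z⁴ + z³ + 1.
|GF(2^10)^×| = 2^10 − 1 = 1023. Prime factorization: 1023 = 3·11·31.
f is primitive ⇔ z has order 1023 in GF(2)[z]/(f), i.e. z^(1023/q) ≠ 1 for each prime q | 1023.
z^(341) mod f = 1
z^(93) mod f = z⁹ + z⁷ + z³ + z² + 1.
z^(33) mod f = z⁸ + z⁶ + z⁴ + z³.
Since z^(341) = 1, the order of z divides 341 < 1023; not primitive.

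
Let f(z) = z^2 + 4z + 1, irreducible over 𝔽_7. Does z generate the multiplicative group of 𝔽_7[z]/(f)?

No

|GF(7^2)^×| = 7^2 − 1 = 48. Prime factorization: 48 = 2^4·3.
f is primitive ⇔ z has order 48 in GF(7)[z]/(f), i.e. z^(48/q) ≠ 1 for each prime q | 48.
z^(24) mod f = 1
z^(16) mod f = 1
Since z^(24) = 1, the order of z divides 24 < 48; not primitive.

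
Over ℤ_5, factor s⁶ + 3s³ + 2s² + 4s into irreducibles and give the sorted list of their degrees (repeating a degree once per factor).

1, 1, 1, 1, 2

Write h(s) = s⁶ + 3s³ + 2s² + 4s.
Roots in ℤ_5: h(0) = 0 → root; h(1) = 0 → root; h(2) = 4; h(3) = 0 → root; h(4) = 1.
Linear factors from roots: (s), (s + 4), (s + 2).
Complete factorization: h(s) = (s)·(s + 4)·(s + 2)^2·(s² + 2s + 4).
Factor degrees with multiplicity: 1 + 1 + 1 + 1 + 2 = 6.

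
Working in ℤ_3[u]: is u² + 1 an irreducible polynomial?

Write m(u) = u² + 1.
Check for roots in ℤ_3: m(0) = 1; m(1) = 2; m(2) = 2.
No roots. A degree-2 polynomial over a field with no linear factor is irreducible.

Yes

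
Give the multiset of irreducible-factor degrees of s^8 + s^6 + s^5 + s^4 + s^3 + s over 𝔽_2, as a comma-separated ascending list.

Write g(s) = s^8 + s^6 + s^5 + s^4 + s^3 + s.
Roots in 𝔽_2: g(0) = 0 → root; g(1) = 0 → root.
Linear factors from roots: (s), (s + 1).
Complete factorization: g(s) = (s)·(s + 1)·(s^2 + s + 1)^3.
Factor degrees with multiplicity: 1 + 1 + 2 + 2 + 2 = 8.

1, 1, 2, 2, 2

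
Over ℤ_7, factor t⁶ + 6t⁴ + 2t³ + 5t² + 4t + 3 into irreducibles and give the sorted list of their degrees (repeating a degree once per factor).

1, 1, 4

Write f(t) = t⁶ + 6t⁴ + 2t³ + 5t² + 4t + 3.
Linear factors from roots: (t + 6), (t + 3).
Complete factorization: f(t) = (t + 3)·(t + 6)·(t⁴ + 5t³ + 6t² + 5t + 6).
Factor degrees with multiplicity: 1 + 1 + 4 = 6.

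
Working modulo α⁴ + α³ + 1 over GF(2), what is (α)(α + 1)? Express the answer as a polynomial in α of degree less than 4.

α^2 + α

Multiply in GF(2)[α]: (α)·(α + 1) = α² + α.
Reduced: α² + α.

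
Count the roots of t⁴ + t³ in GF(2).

Write g(t) = t⁴ + t³.
Evaluate at each of the 2 elements of GF(2):
g(0) = 0 → root; g(1) = 0 → root.
Roots: {0, 1}.

2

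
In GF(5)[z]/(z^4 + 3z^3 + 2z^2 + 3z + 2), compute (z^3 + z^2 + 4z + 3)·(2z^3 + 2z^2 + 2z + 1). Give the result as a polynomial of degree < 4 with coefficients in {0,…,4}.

Multiply in GF(5)[z]: (z^3 + z^2 + 4z + 3)·(2z^3 + 2z^2 + 2z + 1) = 2z^6 + 4z^5 + 2z^4 + 2z^3 + 3.
Reduce using z^4 ≡ 2z^3 + 3z^2 + 2z + 3 (mod z^4 + 3z^3 + 2z^2 + 3z + 2).
Reduced: 3z^3 + 4z^2 + 2z.

3z^3 + 4z^2 + 2z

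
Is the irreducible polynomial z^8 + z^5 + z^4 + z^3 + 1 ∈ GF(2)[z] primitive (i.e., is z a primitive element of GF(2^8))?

Write f(z) = z^8 + z^5 + z^4 + z^3 + 1.
|GF(2^8)^×| = 2^8 − 1 = 255. Prime factorization: 255 = 3·5·17.
f is primitive ⇔ z has order 255 in GF(2)[z]/(f), i.e. z^(255/q) ≠ 1 for each prime q | 255.
z^(85) mod f = 1
z^(51) mod f = 1
z^(15) mod f = z^6 + z^3 + z^2 + z.
Since z^(85) = 1, the order of z divides 85 < 255; not primitive.

No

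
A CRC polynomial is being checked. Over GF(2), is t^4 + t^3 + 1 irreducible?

Yes

Write P(t) = t^4 + t^3 + 1.
Check for roots in GF(2): P(0) = 1; P(1) = 1.
No roots, so no linear factors.
Monic irreducibles of degree 2 over GF(2): t^2 + t + 1.
None of them divide P (all give nonzero remainder).
No irreducible factor of degree ≤ 2 exists, so P is irreducible over GF(2).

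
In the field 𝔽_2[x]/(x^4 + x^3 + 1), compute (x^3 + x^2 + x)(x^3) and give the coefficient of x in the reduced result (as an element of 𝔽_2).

Multiply in 𝔽_2[x]: (x^3 + x^2 + x)·(x^3) = x^6 + x^5 + x^4.
Reduce using x^4 ≡ x^3 + 1 (mod x^4 + x^3 + 1).
Reduced: x^3 + x^2 + 1.

0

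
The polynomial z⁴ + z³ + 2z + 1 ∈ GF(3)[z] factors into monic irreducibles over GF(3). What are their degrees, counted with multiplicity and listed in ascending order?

4

Write f(z) = z⁴ + z³ + 2z + 1.
Roots in GF(3): f(0) = 1; f(1) = 2; f(2) = 2.
Complete factorization: f(z) = (z⁴ + z³ + 2z + 1).
Factor degrees with multiplicity: 4 = 4.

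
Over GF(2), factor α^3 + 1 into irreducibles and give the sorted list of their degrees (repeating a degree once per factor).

1, 2

Write h(α) = α^3 + 1.
Roots in GF(2): h(0) = 1; h(1) = 0 → root.
Linear factors from roots: (α + 1).
Complete factorization: h(α) = (α + 1)·(α^2 + α + 1).
Factor degrees with multiplicity: 1 + 2 = 3.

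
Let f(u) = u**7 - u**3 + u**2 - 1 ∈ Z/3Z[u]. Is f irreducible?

Check for roots in Z/3Z: f(0) = 2; f(1) = 0 → root; f(2) = 0 → root.
f(1) = 0, so (u − 1) divides f(u); f is reducible.

No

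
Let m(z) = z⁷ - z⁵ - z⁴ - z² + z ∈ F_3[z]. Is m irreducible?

Check for roots in F_3: m(0) = 0 → root; m(1) = 2; m(2) = 0 → root.
m(0) = 0, so (z) divides m(z); m is reducible.

No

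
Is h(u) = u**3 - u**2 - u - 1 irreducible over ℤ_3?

Check for roots in ℤ_3: h(0) = 2; h(1) = 1; h(2) = 1.
No roots. A degree-3 polynomial over a field with no linear factor is irreducible.

Yes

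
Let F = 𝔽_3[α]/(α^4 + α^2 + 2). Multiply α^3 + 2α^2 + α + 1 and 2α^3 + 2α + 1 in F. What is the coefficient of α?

Multiply in 𝔽_3[α]: (α^3 + 2α^2 + α + 1)·(2α^3 + 2α + 1) = 2α^6 + α^5 + α^4 + α^3 + α^2 + 1.
Reduce using α^4 ≡ 2α^2 + 1 (mod α^4 + α^2 + 2).
Reduced: α^2 + α.

1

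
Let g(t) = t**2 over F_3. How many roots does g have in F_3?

Evaluate at each of the 3 elements of F_3:
g(0) = 0 → root; g(1) = 1; g(2) = 1.
Roots: {0}.

1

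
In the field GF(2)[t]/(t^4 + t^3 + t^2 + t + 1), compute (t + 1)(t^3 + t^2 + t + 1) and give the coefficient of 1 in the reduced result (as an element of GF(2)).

0

Multiply in GF(2)[t]: (t + 1)·(t^3 + t^2 + t + 1) = t^4 + 1.
Reduce using t^4 ≡ t^3 + t^2 + t + 1 (mod t^4 + t^3 + t^2 + t + 1).
Reduced: t^3 + t^2 + t.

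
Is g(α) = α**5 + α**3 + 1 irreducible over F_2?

Yes

Check for roots in F_2: g(0) = 1; g(1) = 1.
No roots, so no linear factors.
Monic irreducibles of degree 2 over GF(2): α**2 + α + 1.
None of them divide g (all give nonzero remainder).
No irreducible factor of degree ≤ 2 exists, so g is irreducible over GF(2).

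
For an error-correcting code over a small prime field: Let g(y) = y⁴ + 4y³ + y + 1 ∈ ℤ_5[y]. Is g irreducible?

Yes

Check for roots in ℤ_5: g(0) = 1; g(1) = 2; g(2) = 1; g(3) = 3; g(4) = 2.
No roots, so no linear factors.
Degree-2 irreducible divisors: test the 10 monic irreducibles of degree 2 over GF(5).
None of them divide g (all give nonzero remainder).
No irreducible factor of degree ≤ 2 exists, so g is irreducible over GF(5).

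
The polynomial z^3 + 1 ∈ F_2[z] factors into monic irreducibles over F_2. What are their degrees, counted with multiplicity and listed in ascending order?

Write h(z) = z^3 + 1.
Roots in F_2: h(0) = 1; h(1) = 0 → root.
Linear factors from roots: (z + 1).
Complete factorization: h(z) = (z + 1)·(z^2 + z + 1).
Factor degrees with multiplicity: 1 + 2 = 3.

1, 2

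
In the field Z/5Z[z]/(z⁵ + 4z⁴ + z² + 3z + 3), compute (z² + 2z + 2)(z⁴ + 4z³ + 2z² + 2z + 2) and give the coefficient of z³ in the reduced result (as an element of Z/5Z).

3

Multiply in Z/5Z[z]: (z² + 2z + 2)·(z⁴ + 4z³ + 2z² + 2z + 2) = z⁶ + z⁵ + 2z⁴ + 4z³ + 3z + 4.
Reduce using z⁵ ≡ z⁴ + 4z² + 2z + 2 (mod z⁵ + 4z⁴ + z² + 3z + 3).
Reduced: 4z⁴ + 3z³ + 4z + 3.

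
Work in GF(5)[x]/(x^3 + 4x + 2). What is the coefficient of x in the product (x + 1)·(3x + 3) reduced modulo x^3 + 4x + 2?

1

Multiply in GF(5)[x]: (x + 1)·(3x + 3) = 3x^2 + x + 3.
Reduced: 3x^2 + x + 3.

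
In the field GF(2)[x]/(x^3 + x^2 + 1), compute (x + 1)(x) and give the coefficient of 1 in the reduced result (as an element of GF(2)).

0

Multiply in GF(2)[x]: (x + 1)·(x) = x^2 + x.
Reduced: x^2 + x.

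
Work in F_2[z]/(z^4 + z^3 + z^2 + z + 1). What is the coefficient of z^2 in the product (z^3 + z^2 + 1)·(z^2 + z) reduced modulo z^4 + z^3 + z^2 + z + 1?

Multiply in F_2[z]: (z^3 + z^2 + 1)·(z^2 + z) = z^5 + z^3 + z^2 + z.
Reduce using z^4 ≡ z^3 + z^2 + z + 1 (mod z^4 + z^3 + z^2 + z + 1).
Reduced: z^3 + z^2 + z + 1.

1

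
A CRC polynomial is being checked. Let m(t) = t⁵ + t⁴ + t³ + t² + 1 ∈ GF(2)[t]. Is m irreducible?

Check for roots in GF(2): m(0) = 1; m(1) = 1.
No roots, so no linear factors.
Monic irreducibles of degree 2 over GF(2): t² + t + 1.
None of them divide m (all give nonzero remainder).
No irreducible factor of degree ≤ 2 exists, so m is irreducible over GF(2).

Yes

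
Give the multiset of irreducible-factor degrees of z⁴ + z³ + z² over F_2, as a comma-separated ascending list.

Write f(z) = z⁴ + z³ + z².
Roots in F_2: f(0) = 0 → root; f(1) = 1.
Linear factors from roots: (z).
Complete factorization: f(z) = (z)^2·(z² + z + 1).
Factor degrees with multiplicity: 1 + 1 + 2 = 4.

1, 1, 2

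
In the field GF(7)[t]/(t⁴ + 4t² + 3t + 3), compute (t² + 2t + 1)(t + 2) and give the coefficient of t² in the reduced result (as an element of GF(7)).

Multiply in GF(7)[t]: (t² + 2t + 1)·(t + 2) = t³ + 4t² + 5t + 2.
Reduced: t³ + 4t² + 5t + 2.

4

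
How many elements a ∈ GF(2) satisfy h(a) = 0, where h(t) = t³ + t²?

Evaluate at each of the 2 elements of GF(2):
h(0) = 0 → root; h(1) = 0 → root.
Roots: {0, 1}.

2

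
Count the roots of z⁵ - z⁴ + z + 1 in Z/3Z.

0

Write P(z) = z⁵ - z⁴ + z + 1.
Evaluate at each of the 3 elements of Z/3Z:
P(0) = 1; P(1) = 2; P(2) = 1.
No element is a root.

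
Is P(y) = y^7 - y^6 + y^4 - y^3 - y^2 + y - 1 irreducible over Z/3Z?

Check for roots in Z/3Z: P(0) = 2; P(1) = 2; P(2) = 0 → root.
P(2) = 0, so (y − 2) divides P(y); P is reducible.

No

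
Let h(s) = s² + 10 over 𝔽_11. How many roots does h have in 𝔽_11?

Evaluate at each of the 11 elements of 𝔽_11:
h(0) = 10; h(1) = 0 → root; h(2) = 3; h(3) = 8; h(4) = 4; h(5) = 2; h(6) = 2; h(7) = 4; h(8) = 8; h(9) = 3; h(10) = 0 → root.
Roots: {1, 10}.

2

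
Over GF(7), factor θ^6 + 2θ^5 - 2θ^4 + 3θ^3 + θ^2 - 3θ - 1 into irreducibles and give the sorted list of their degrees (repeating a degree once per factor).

6

Write g(θ) = θ^6 + 2θ^5 - 2θ^4 + 3θ^3 + θ^2 - 3θ - 1.
Complete factorization: g(θ) = (θ^6 + 2θ^5 - 2θ^4 + 3θ^3 + θ^2 - 3θ - 1).
Factor degrees with multiplicity: 6 = 6.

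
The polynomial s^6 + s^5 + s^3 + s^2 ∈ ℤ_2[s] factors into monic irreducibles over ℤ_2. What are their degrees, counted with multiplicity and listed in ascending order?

1, 1, 1, 1, 2

Write g(s) = s^6 + s^5 + s^3 + s^2.
Roots in ℤ_2: g(0) = 0 → root; g(1) = 0 → root.
Linear factors from roots: (s), (s + 1).
Complete factorization: g(s) = (s)^2·(s + 1)^2·(s^2 + s + 1).
Factor degrees with multiplicity: 1 + 1 + 1 + 1 + 2 = 6.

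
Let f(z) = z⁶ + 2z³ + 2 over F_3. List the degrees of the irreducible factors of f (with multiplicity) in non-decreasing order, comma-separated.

Roots in F_3: f(0) = 2; f(1) = 2; f(2) = 1.
Complete factorization: f(z) = (z² + 2z + 2)^3.
Factor degrees with multiplicity: 2 + 2 + 2 = 6.

2, 2, 2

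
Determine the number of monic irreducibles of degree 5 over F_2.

The number of monic irreducibles of degree 5 over GF(2) is (1/5)·Σ_{d∣5} μ(5/d) 2^d.
Divisors of 5: 1, 5; μ(5/d) for each: -1, 1.
Σ = − 2^1 + 2^5 = 30.
N = 30/5 = 6.

6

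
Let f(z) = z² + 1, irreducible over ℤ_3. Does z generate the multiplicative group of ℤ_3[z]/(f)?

|GF(3^2)^×| = 3^2 − 1 = 8. Prime factorization: 8 = 2^3.
f is primitive ⇔ z has order 8 in GF(3)[z]/(f), i.e. z^(8/q) ≠ 1 for each prime q | 8.
z^(4) mod f = 1
Since z^(4) = 1, the order of z divides 4 < 8; not primitive.

No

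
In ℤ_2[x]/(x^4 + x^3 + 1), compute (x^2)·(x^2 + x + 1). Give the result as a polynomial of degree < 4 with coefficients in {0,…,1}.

x^2 + 1

Multiply in ℤ_2[x]: (x^2)·(x^2 + x + 1) = x^4 + x^3 + x^2.
Reduce using x^4 ≡ x^3 + 1 (mod x^4 + x^3 + 1).
Reduced: x^2 + 1.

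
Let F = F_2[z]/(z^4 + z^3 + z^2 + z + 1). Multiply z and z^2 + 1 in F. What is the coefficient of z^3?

1

Multiply in F_2[z]: (z)·(z^2 + 1) = z^3 + z.
Reduced: z^3 + z.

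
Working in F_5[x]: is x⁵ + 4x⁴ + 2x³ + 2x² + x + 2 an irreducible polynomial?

Yes

Write f(x) = x⁵ + 4x⁴ + 2x³ + 2x² + x + 2.
Check for roots in F_5: f(0) = 2; f(1) = 2; f(2) = 4; f(3) = 4; f(4) = 4.
No roots, so no linear factors.
Degree-2 irreducible divisors: test the 10 monic irreducibles of degree 2 over GF(5).
None of them divide f (all give nonzero remainder).
No irreducible factor of degree ≤ 2 exists, so f is irreducible over GF(5).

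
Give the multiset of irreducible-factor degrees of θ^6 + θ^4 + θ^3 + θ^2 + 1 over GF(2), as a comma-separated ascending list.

Write h(θ) = θ^6 + θ^4 + θ^3 + θ^2 + 1.
Roots in GF(2): h(0) = 1; h(1) = 1.
Complete factorization: h(θ) = (θ^2 + θ + 1)·(θ^4 + θ^3 + θ^2 + θ + 1).
Factor degrees with multiplicity: 2 + 4 = 6.

2, 4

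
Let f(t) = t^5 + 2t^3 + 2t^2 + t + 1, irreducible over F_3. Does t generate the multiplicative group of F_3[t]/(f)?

|GF(3^5)^×| = 3^5 − 1 = 242. Prime factorization: 242 = 2·11^2.
f is primitive ⇔ t has order 242 in GF(3)[t]/(f), i.e. t^(242/q) ≠ 1 for each prime q | 242.
t^(121) mod f = 2.
t^(22) mod f = t^3 + t^2.
None equal 1, so t has full order 242; f is primitive.

Yes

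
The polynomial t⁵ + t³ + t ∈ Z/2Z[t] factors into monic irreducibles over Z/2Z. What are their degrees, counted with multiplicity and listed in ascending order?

1, 2, 2

Write g(t) = t⁵ + t³ + t.
Roots in Z/2Z: g(0) = 0 → root; g(1) = 1.
Linear factors from roots: (t).
Complete factorization: g(t) = (t)·(t² + t + 1)^2.
Factor degrees with multiplicity: 1 + 2 + 2 = 5.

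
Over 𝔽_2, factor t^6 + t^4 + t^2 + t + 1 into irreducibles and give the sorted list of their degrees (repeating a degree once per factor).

6

Write f(t) = t^6 + t^4 + t^2 + t + 1.
Roots in 𝔽_2: f(0) = 1; f(1) = 1.
Complete factorization: f(t) = (t^6 + t^4 + t^2 + t + 1).
Factor degrees with multiplicity: 6 = 6.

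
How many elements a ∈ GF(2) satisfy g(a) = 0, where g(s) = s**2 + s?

2

Evaluate at each of the 2 elements of GF(2):
g(0) = 0 → root; g(1) = 0 → root.
Roots: {0, 1}.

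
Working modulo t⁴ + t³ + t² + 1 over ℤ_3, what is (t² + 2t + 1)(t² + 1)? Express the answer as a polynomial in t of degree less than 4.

t^3 + t^2 + 2t

Multiply in ℤ_3[t]: (t² + 2t + 1)·(t² + 1) = t⁴ + 2t³ + 2t² + 2t + 1.
Reduce using t⁴ ≡ 2t³ + 2t² + 2 (mod t⁴ + t³ + t² + 1).
Reduced: t³ + t² + 2t.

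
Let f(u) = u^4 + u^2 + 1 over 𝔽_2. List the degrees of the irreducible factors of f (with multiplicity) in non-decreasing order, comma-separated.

Roots in 𝔽_2: f(0) = 1; f(1) = 1.
Complete factorization: f(u) = (u^2 + u + 1)^2.
Factor degrees with multiplicity: 2 + 2 = 4.

2, 2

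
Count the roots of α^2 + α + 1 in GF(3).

1

Write h(α) = α^2 + α + 1.
Evaluate at each of the 3 elements of GF(3):
h(0) = 1; h(1) = 0 → root; h(2) = 1.
Roots: {1}.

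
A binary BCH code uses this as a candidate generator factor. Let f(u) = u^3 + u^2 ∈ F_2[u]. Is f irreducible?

No

Check for roots in F_2: f(0) = 0 → root; f(1) = 0 → root.
f(0) = 0, so (u) divides f(u); f is reducible.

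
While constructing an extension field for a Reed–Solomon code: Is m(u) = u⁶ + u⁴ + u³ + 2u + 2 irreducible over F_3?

Check for roots in F_3: m(0) = 2; m(1) = 1; m(2) = 1.
No roots, so no linear factors.
Monic irreducibles of degree 2 over GF(3): u² + 1, u² + u + 2, u² + 2u + 2.
None of them divide m (all give nonzero remainder).
Degree-3 irreducible divisors: test the 8 monic irreducibles of degree 3 over GF(3).
None of them divide m (all give nonzero remainder).
No irreducible factor of degree ≤ 3 exists, so m is irreducible over GF(3).

Yes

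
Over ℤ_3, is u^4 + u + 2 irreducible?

Yes

Write h(u) = u^4 + u + 2.
Check for roots in ℤ_3: h(0) = 2; h(1) = 1; h(2) = 2.
No roots, so no linear factors.
Monic irreducibles of degree 2 over GF(3): u^2 + 1, u^2 + u + 2, u^2 + 2u + 2.
None of them divide h (all give nonzero remainder).
No irreducible factor of degree ≤ 2 exists, so h is irreducible over GF(3).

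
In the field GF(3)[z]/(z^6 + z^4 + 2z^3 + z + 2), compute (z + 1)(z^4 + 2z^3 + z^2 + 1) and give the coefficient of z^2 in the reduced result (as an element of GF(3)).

Multiply in GF(3)[z]: (z + 1)·(z^4 + 2z^3 + z^2 + 1) = z^5 + z^2 + z + 1.
Reduced: z^5 + z^2 + z + 1.

1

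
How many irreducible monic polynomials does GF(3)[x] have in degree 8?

810

The number of monic irreducibles of degree 8 over GF(3) is (1/8)·Σ_{d∣8} μ(8/d) 3^d.
Divisors of 8: 1, 2, 4, 8; μ(8/d) for each: 0, 0, -1, 1.
Σ = − 3^4 + 3^8 = 6480.
N = 6480/8 = 810.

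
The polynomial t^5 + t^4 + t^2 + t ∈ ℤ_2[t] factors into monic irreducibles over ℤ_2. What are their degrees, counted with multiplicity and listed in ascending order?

Write g(t) = t^5 + t^4 + t^2 + t.
Roots in ℤ_2: g(0) = 0 → root; g(1) = 0 → root.
Linear factors from roots: (t), (t + 1).
Complete factorization: g(t) = (t)·(t + 1)^2·(t^2 + t + 1).
Factor degrees with multiplicity: 1 + 1 + 1 + 2 = 5.

1, 1, 1, 2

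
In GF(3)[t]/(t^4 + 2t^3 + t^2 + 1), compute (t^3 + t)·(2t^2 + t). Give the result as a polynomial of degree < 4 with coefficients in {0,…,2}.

Multiply in GF(3)[t]: (t^3 + t)·(2t^2 + t) = 2t^5 + t^4 + 2t^3 + t^2.
Reduce using t^4 ≡ t^3 + 2t^2 + 2 (mod t^4 + 2t^3 + t^2 + 1).
Reduced: t^2 + t.

t^2 + t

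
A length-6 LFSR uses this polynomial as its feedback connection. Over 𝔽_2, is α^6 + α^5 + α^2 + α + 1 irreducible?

Yes

Write g(α) = α^6 + α^5 + α^2 + α + 1.
Check for roots in 𝔽_2: g(0) = 1; g(1) = 1.
No roots, so no linear factors.
Monic irreducibles of degree 2 over GF(2): α^2 + α + 1.
None of them divide g (all give nonzero remainder).
Monic irreducibles of degree 3 over GF(2): α^3 + α + 1, α^3 + α^2 + 1.
None of them divide g (all give nonzero remainder).
No irreducible factor of degree ≤ 3 exists, so g is irreducible over GF(2).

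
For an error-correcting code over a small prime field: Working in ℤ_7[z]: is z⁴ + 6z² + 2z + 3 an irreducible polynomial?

Yes

Write g(z) = z⁴ + 6z² + 2z + 3.
Check for roots in ℤ_7: g(0) = 3; g(1) = 5; g(2) = 5; g(3) = 4; g(4) = 6; g(5) = 4; g(6) = 1.
No roots, so no linear factors.
Degree-2 irreducible divisors: test the 21 monic irreducibles of degree 2 over GF(7).
None of them divide g (all give nonzero remainder).
No irreducible factor of degree ≤ 2 exists, so g is irreducible over GF(7).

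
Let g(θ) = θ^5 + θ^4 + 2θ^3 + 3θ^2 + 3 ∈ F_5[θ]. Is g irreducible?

No

Check for roots in F_5: g(0) = 3; g(1) = 0 → root; g(2) = 4; g(3) = 3; g(4) = 4.
g(1) = 0, so (θ − 1) divides g(θ); g is reducible.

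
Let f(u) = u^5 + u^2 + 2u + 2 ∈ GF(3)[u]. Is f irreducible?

Check for roots in GF(3): f(0) = 2; f(1) = 0 → root; f(2) = 0 → root.
f(1) = 0, so (u − 1) divides f(u); f is reducible.

No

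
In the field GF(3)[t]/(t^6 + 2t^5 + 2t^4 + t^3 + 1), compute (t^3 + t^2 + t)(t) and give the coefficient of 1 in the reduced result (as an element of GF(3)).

0

Multiply in GF(3)[t]: (t^3 + t^2 + t)·(t) = t^4 + t^3 + t^2.
Reduced: t^4 + t^3 + t^2.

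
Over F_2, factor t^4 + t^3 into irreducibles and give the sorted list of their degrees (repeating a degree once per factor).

Write g(t) = t^4 + t^3.
Roots in F_2: g(0) = 0 → root; g(1) = 0 → root.
Linear factors from roots: (t), (t + 1).
Complete factorization: g(t) = (t + 1)·(t)^3.
Factor degrees with multiplicity: 1 + 1 + 1 + 1 = 4.

1, 1, 1, 1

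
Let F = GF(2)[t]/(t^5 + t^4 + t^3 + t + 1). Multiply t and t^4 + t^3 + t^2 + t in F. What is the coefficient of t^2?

1

Multiply in GF(2)[t]: (t)·(t^4 + t^3 + t^2 + t) = t^5 + t^4 + t^3 + t^2.
Reduce using t^5 ≡ t^4 + t^3 + t + 1 (mod t^5 + t^4 + t^3 + t + 1).
Reduced: t^2 + t + 1.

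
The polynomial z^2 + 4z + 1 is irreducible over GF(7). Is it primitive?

No

Write f(z) = z^2 + 4z + 1.
|GF(7^2)^×| = 7^2 − 1 = 48. Prime factorization: 48 = 2^4·3.
f is primitive ⇔ z has order 48 in GF(7)[z]/(f), i.e. z^(48/q) ≠ 1 for each prime q | 48.
z^(24) mod f = 1
z^(16) mod f = 1
Since z^(24) = 1, the order of z divides 24 < 48; not primitive.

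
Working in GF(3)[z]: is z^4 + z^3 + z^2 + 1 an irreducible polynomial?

Yes

Write g(z) = z^4 + z^3 + z^2 + 1.
Check for roots in GF(3): g(0) = 1; g(1) = 1; g(2) = 2.
No roots, so no linear factors.
Monic irreducibles of degree 2 over GF(3): z^2 + 1, z^2 + z + 2, z^2 + 2z + 2.
None of them divide g (all give nonzero remainder).
No irreducible factor of degree ≤ 2 exists, so g is irreducible over GF(3).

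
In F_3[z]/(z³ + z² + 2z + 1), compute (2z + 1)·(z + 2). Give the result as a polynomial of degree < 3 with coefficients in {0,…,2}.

2z^2 + 2z + 2

Multiply in F_3[z]: (2z + 1)·(z + 2) = 2z² + 2z + 2.
Reduced: 2z² + 2z + 2.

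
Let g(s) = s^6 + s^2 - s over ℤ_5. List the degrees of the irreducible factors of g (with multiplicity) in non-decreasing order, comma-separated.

Roots in ℤ_5: g(0) = 0 → root; g(1) = 1; g(2) = 1; g(3) = 0 → root; g(4) = 3.
Linear factors from roots: (s), (s + 2).
Complete factorization: g(s) = (s)·(s + 2)·(s^2 - s + 1)·(s^2 - s + 2).
Factor degrees with multiplicity: 1 + 1 + 2 + 2 = 6.

1, 1, 2, 2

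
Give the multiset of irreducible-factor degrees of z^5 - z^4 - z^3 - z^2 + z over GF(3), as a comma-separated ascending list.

Write h(z) = z^5 - z^4 - z^3 - z^2 + z.
Roots in GF(3): h(0) = 0 → root; h(1) = 2; h(2) = 0 → root.
Linear factors from roots: (z), (z + 1).
Complete factorization: h(z) = (z)·(z + 1)^2·(z^2 + 1).
Factor degrees with multiplicity: 1 + 1 + 1 + 2 = 5.

1, 1, 1, 2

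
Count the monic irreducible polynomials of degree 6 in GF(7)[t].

The number of monic irreducibles of degree 6 over GF(7) is (1/6)·Σ_{d∣6} μ(6/d) 7^d.
Divisors of 6: 1, 2, 3, 6; μ(6/d) for each: 1, -1, -1, 1.
Σ = 7^1 − 7^2 − 7^3 + 7^6 = 117264.
N = 117264/6 = 19544.

19544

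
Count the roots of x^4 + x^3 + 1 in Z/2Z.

Write g(x) = x^4 + x^3 + 1.
Evaluate at each of the 2 elements of Z/2Z:
g(0) = 1; g(1) = 1.
No element is a root.

0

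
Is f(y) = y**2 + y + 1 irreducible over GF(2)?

Check for roots in GF(2): f(0) = 1; f(1) = 1.
No roots. A degree-2 polynomial over a field with no linear factor is irreducible.

Yes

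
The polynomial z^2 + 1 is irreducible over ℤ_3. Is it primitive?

No

Write f(z) = z^2 + 1.
|GF(3^2)^×| = 3^2 − 1 = 8. Prime factorization: 8 = 2^3.
f is primitive ⇔ z has order 8 in GF(3)[z]/(f), i.e. z^(8/q) ≠ 1 for each prime q | 8.
z^(4) mod f = 1
Since z^(4) = 1, the order of z divides 4 < 8; not primitive.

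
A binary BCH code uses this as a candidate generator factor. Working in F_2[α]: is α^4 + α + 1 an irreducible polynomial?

Yes

Write h(α) = α^4 + α + 1.
Check for roots in F_2: h(0) = 1; h(1) = 1.
No roots, so no linear factors.
Monic irreducibles of degree 2 over GF(2): α^2 + α + 1.
None of them divide h (all give nonzero remainder).
No irreducible factor of degree ≤ 2 exists, so h is irreducible over GF(2).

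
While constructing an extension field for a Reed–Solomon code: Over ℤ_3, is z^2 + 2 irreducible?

Write P(z) = z^2 + 2.
Check for roots in ℤ_3: P(0) = 2; P(1) = 0 → root; P(2) = 0 → root.
P(1) = 0, so (z − 1) divides P(z); P is reducible.

No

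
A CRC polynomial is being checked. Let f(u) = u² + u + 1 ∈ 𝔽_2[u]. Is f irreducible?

Yes

Check for roots in 𝔽_2: f(0) = 1; f(1) = 1.
No roots. A degree-2 polynomial over a field with no linear factor is irreducible.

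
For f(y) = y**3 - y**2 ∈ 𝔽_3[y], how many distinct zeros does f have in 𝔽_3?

2

Evaluate at each of the 3 elements of 𝔽_3:
f(0) = 0 → root; f(1) = 0 → root; f(2) = 1.
Roots: {0, 1}.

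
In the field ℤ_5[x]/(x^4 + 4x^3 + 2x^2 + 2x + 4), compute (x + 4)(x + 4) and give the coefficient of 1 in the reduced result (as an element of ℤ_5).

1

Multiply in ℤ_5[x]: (x + 4)·(x + 4) = x^2 + 3x + 1.
Reduced: x^2 + 3x + 1.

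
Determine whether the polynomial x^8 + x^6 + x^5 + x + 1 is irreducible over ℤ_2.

Write P(x) = x^8 + x^6 + x^5 + x + 1.
Check for roots in ℤ_2: P(0) = 1; P(1) = 1.
No roots, so no linear factors.
Monic irreducibles of degree 2 over GF(2): x^2 + x + 1.
None of them divide P (all give nonzero remainder).
Monic irreducibles of degree 3 over GF(2): x^3 + x + 1, x^3 + x^2 + 1.
None of them divide P (all give nonzero remainder).
Monic irreducibles of degree 4 over GF(2): x^4 + x + 1, x^4 + x^3 + 1, x^4 + x^3 + x^2 + x + 1.
None of them divide P (all give nonzero remainder).
No irreducible factor of degree ≤ 4 exists, so P is irreducible over GF(2).

Yes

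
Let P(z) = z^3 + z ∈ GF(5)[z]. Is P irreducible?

Check for roots in GF(5): P(0) = 0 → root; P(1) = 2; P(2) = 0 → root; P(3) = 0 → root; P(4) = 3.
P(0) = 0, so (z) divides P(z); P is reducible.

No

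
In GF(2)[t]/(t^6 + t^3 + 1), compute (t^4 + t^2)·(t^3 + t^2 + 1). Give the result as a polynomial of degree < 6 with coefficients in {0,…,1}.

Multiply in GF(2)[t]: (t^4 + t^2)·(t^3 + t^2 + 1) = t^7 + t^6 + t^5 + t^2.
Reduce using t^6 ≡ t^3 + 1 (mod t^6 + t^3 + 1).
Reduced: t^5 + t^4 + t^3 + t^2 + t + 1.

t^5 + t^4 + t^3 + t^2 + t + 1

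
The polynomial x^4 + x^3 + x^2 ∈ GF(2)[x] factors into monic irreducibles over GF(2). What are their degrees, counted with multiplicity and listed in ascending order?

1, 1, 2

Write f(x) = x^4 + x^3 + x^2.
Roots in GF(2): f(0) = 0 → root; f(1) = 1.
Linear factors from roots: (x).
Complete factorization: f(x) = (x)^2·(x^2 + x + 1).
Factor degrees with multiplicity: 1 + 1 + 2 = 4.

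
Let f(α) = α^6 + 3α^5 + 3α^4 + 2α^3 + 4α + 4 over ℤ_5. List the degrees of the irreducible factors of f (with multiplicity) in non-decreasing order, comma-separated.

Roots in ℤ_5: f(0) = 4; f(1) = 2; f(2) = 1; f(3) = 1; f(4) = 4.
Complete factorization: f(α) = (α^6 + 3α^5 + 3α^4 + 2α^3 + 4α + 4).
Factor degrees with multiplicity: 6 = 6.

6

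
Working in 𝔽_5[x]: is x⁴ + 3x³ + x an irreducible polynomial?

Write g(x) = x⁴ + 3x³ + x.
Check for roots in 𝔽_5: g(0) = 0 → root; g(1) = 0 → root; g(2) = 2; g(3) = 0 → root; g(4) = 2.
g(0) = 0, so (x) divides g(x); g is reducible.

No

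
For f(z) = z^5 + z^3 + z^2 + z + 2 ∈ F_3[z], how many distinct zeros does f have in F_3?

Evaluate at each of the 3 elements of F_3:
f(0) = 2; f(1) = 0 → root; f(2) = 0 → root.
Roots: {1, 2}.

2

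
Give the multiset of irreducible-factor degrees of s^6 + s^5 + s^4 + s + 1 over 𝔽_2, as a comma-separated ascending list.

6

Write g(s) = s^6 + s^5 + s^4 + s + 1.
Roots in 𝔽_2: g(0) = 1; g(1) = 1.
Complete factorization: g(s) = (s^6 + s^5 + s^4 + s + 1).
Factor degrees with multiplicity: 6 = 6.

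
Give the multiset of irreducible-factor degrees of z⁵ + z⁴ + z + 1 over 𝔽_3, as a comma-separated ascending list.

Write g(z) = z⁵ + z⁴ + z + 1.
Roots in 𝔽_3: g(0) = 1; g(1) = 1; g(2) = 0 → root.
Linear factors from roots: (z + 1).
Complete factorization: g(z) = (z + 1)·(z² + z + 2)·(z² + 2z + 2).
Factor degrees with multiplicity: 1 + 2 + 2 = 5.

1, 2, 2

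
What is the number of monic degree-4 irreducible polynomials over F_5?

By the necklace-counting formula, N_5(4) = (1/4) Σ_{d|4} μ(4/d)·5^d.
Divisors of 4: 1, 2, 4; μ(4/d) for each: 0, -1, 1.
Σ = − 5^2 + 5^4 = 600.
N = 600/4 = 150.

150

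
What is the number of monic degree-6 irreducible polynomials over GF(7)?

Gauss's count: N_{7}(6) = (1/6) Σ_{d|6} μ(6/d)·7^d.
Divisors of 6: 1, 2, 3, 6; μ(6/d) for each: 1, -1, -1, 1.
Σ = 7^1 − 7^2 − 7^3 + 7^6 = 117264.
N = 117264/6 = 19544.

19544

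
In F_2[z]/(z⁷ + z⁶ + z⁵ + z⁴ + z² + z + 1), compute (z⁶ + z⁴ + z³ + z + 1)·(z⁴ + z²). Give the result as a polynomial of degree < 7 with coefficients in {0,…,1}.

Multiply in F_2[z]: (z⁶ + z⁴ + z³ + z + 1)·(z⁴ + z²) = z¹⁰ + z⁷ + z⁶ + z⁴ + z³ + z².
Reduce using z⁷ ≡ z⁶ + z⁵ + z⁴ + z² + z + 1 (mod z⁷ + z⁶ + z⁵ + z⁴ + z² + z + 1).
Reduced: z⁶ + z³ + z² + z + 1.

z^6 + z^3 + z^2 + z + 1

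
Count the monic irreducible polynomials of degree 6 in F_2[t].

9

The number of monic irreducibles of degree 6 over GF(2) is (1/6)·Σ_{d∣6} μ(6/d) 2^d.
Divisors of 6: 1, 2, 3, 6; μ(6/d) for each: 1, -1, -1, 1.
Σ = 2^1 − 2^2 − 2^3 + 2^6 = 54.
N = 54/6 = 9.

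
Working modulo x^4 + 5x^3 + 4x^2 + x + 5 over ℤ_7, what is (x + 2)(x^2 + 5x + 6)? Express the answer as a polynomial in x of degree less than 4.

x^3 + 2x + 5

Multiply in ℤ_7[x]: (x + 2)·(x^2 + 5x + 6) = x^3 + 2x + 5.
Reduced: x^3 + 2x + 5.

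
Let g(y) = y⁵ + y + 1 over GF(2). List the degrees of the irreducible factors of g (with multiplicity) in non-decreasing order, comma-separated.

Roots in GF(2): g(0) = 1; g(1) = 1.
Complete factorization: g(y) = (y² + y + 1)·(y³ + y² + 1).
Factor degrees with multiplicity: 2 + 3 = 5.

2, 3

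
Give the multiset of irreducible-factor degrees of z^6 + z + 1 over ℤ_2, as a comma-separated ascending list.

Write h(z) = z^6 + z + 1.
Roots in ℤ_2: h(0) = 1; h(1) = 1.
Complete factorization: h(z) = (z^6 + z + 1).
Factor degrees with multiplicity: 6 = 6.

6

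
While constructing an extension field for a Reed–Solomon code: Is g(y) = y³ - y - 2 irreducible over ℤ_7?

Check for roots in ℤ_7: g(0) = 5; g(1) = 5; g(2) = 4; g(3) = 1; g(4) = 2; g(5) = 6; g(6) = 5.
No roots. A degree-3 polynomial over a field with no linear factor is irreducible.

Yes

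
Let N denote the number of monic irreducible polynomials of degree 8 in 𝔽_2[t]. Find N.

30

By the necklace-counting formula, N_2(8) = (1/8) Σ_{d|8} μ(8/d)·2^d.
Divisors of 8: 1, 2, 4, 8; μ(8/d) for each: 0, 0, -1, 1.
Σ = − 2^4 + 2^8 = 240.
N = 240/8 = 30.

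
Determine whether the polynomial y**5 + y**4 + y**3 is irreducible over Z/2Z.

No

Write m(y) = y**5 + y**4 + y**3.
Check for roots in Z/2Z: m(0) = 0 → root; m(1) = 1.
m(0) = 0, so (y) divides m(y); m is reducible.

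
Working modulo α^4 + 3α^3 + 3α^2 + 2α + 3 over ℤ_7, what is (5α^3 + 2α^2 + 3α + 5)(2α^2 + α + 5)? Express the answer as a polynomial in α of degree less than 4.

3α^3 + 3α^2 + 4α + 4

Multiply in ℤ_7[α]: (5α^3 + 2α^2 + 3α + 5)·(2α^2 + α + 5) = 3α^5 + 2α^4 + 5α^3 + 2α^2 + 6α + 4.
Reduce using α^4 ≡ 4α^3 + 4α^2 + 5α + 4 (mod α^4 + 3α^3 + 3α^2 + 2α + 3).
Reduced: 3α^3 + 3α^2 + 4α + 4.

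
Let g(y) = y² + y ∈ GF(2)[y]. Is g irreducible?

Check for roots in GF(2): g(0) = 0 → root; g(1) = 0 → root.
g(0) = 0, so (y) divides g(y); g is reducible.

No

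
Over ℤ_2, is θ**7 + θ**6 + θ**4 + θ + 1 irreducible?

Yes

Write g(θ) = θ**7 + θ**6 + θ**4 + θ + 1.
Check for roots in ℤ_2: g(0) = 1; g(1) = 1.
No roots, so no linear factors.
Monic irreducibles of degree 2 over GF(2): θ**2 + θ + 1.
None of them divide g (all give nonzero remainder).
Monic irreducibles of degree 3 over GF(2): θ**3 + θ + 1, θ**3 + θ**2 + 1.
None of them divide g (all give nonzero remainder).
No irreducible factor of degree ≤ 3 exists, so g is irreducible over GF(2).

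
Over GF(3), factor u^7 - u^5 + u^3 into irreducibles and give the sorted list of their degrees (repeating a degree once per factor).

1, 1, 1, 2, 2

Write h(u) = u^7 - u^5 + u^3.
Roots in GF(3): h(0) = 0 → root; h(1) = 1; h(2) = 2.
Linear factors from roots: (u).
Complete factorization: h(u) = (u)^3·(u^2 + 1)^2.
Factor degrees with multiplicity: 1 + 1 + 1 + 2 + 2 = 7.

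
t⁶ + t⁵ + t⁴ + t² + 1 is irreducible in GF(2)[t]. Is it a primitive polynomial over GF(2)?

No

Write f(t) = t⁶ + t⁵ + t⁴ + t² + 1.
|GF(2^6)^×| = 2^6 − 1 = 63. Prime factorization: 63 = 3^2·7.
f is primitive ⇔ t has order 63 in GF(2)[t]/(f), i.e. t^(63/q) ≠ 1 for each prime q | 63.
t^(21) mod f = 1
t^(9) mod f = t³ + 1.
Since t^(21) = 1, the order of t divides 21 < 63; not primitive.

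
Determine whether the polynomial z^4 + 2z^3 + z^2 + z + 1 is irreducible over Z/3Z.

Write h(z) = z^4 + 2z^3 + z^2 + z + 1.
Check for roots in Z/3Z: h(0) = 1; h(1) = 0 → root; h(2) = 0 → root.
h(1) = 0, so (z − 1) divides h(z); h is reducible.

No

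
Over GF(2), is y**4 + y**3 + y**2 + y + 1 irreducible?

Write h(y) = y**4 + y**3 + y**2 + y + 1.
Check for roots in GF(2): h(0) = 1; h(1) = 1.
No roots, so no linear factors.
Monic irreducibles of degree 2 over GF(2): y**2 + y + 1.
None of them divide h (all give nonzero remainder).
No irreducible factor of degree ≤ 2 exists, so h is irreducible over GF(2).

Yes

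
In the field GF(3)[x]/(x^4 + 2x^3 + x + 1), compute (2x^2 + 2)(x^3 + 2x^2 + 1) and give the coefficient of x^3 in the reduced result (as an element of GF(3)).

Multiply in GF(3)[x]: (2x^2 + 2)·(x^3 + 2x^2 + 1) = 2x^5 + x^4 + 2x^3 + 2.
Reduce using x^4 ≡ x^3 + 2x + 2 (mod x^4 + 2x^3 + x + 1).
Reduced: 2x^3 + x^2 + x + 2.

2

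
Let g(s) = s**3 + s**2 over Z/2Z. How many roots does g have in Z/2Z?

Evaluate at each of the 2 elements of Z/2Z:
g(0) = 0 → root; g(1) = 0 → root.
Roots: {0, 1}.

2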